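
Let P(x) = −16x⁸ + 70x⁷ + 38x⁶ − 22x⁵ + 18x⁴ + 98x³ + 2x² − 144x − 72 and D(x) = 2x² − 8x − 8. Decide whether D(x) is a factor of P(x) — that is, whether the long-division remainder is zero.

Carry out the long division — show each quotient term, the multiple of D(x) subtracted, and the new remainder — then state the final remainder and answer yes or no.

Step 1: lead(−16x⁸ + 70x⁷ + 38x⁶ − 22x⁵ + 18x⁴ + 98x³ + 2x² − 144x − 72) ÷ lead(D) = −16x⁸ ÷ 2x² = −8x⁶. Subtract (−8x⁶)·D = −16x⁸ + 64x⁷ + 64x⁶. Remainder: 6x⁷ − 26x⁶ − 22x⁵ + 18x⁴ + 98x³ + 2x² − 144x − 72.
Step 2: lead(6x⁷ − 26x⁶ − 22x⁵ + 18x⁴ + 98x³ + 2x² − 144x − 72) ÷ lead(D) = 6x⁷ ÷ 2x² = 3x⁵. Subtract (3x⁵)·D = 6x⁷ − 24x⁶ − 24x⁵. Remainder: −2x⁶ + 2x⁵ + 18x⁴ + 98x³ + 2x² − 144x − 72.
Step 3: lead(−2x⁶ + 2x⁵ + 18x⁴ + 98x³ + 2x² − 144x − 72) ÷ lead(D) = −2x⁶ ÷ 2x² = −x⁴. Subtract (−x⁴)·D = −2x⁶ + 8x⁵ + 8x⁴. Remainder: −6x⁵ + 10x⁴ + 98x³ + 2x² − 144x − 72.
Step 4: lead(−6x⁵ + 10x⁴ + 98x³ + 2x² − 144x − 72) ÷ lead(D) = −6x⁵ ÷ 2x² = −3x³. Subtract (−3x³)·D = −6x⁵ + 24x⁴ + 24x³. Remainder: −14x⁴ + 74x³ + 2x² − 144x − 72.
Step 5: lead(−14x⁴ + 74x³ + 2x² − 144x − 72) ÷ lead(D) = −14x⁴ ÷ 2x² = −7x². Subtract (−7x²)·D = −14x⁴ + 56x³ + 56x². Remainder: 18x³ − 54x² − 144x − 72.
Step 6: lead(18x³ − 54x² − 144x − 72) ÷ lead(D) = 18x³ ÷ 2x² = 9x. Subtract (9x)·D = 18x³ − 72x² − 72x. Remainder: 18x² − 72x − 72.
Step 7: lead(18x² − 72x − 72) ÷ lead(D) = 18x² ÷ 2x² = 9. Subtract (9)·D = 18x² − 72x − 72. Remainder: 0.

R(x) = 0, so D(x) is a factor of P(x). yes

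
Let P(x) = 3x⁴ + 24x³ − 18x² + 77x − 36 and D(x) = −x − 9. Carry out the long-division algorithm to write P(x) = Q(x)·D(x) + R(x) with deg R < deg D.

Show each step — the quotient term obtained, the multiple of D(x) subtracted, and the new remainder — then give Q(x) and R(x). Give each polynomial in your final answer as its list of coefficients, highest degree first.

Q = [-3, 3, -9, 4]; R = [0]

Step 1: lead(3x⁴ + 24x³ − 18x² + 77x − 36) ÷ lead(D) = 3x⁴ ÷ −x = −3x³. Subtract (−3x³)·D = 3x⁴ + 27x³. Remainder: −3x³ − 18x² + 77x − 36.
Step 2: lead(−3x³ − 18x² + 77x − 36) ÷ lead(D) = −3x³ ÷ −x = 3x². Subtract (3x²)·D = −3x³ − 27x². Remainder: 9x² + 77x − 36.
Step 3: lead(9x² + 77x − 36) ÷ lead(D) = 9x² ÷ −x = −9x. Subtract (−9x)·D = 9x² + 81x. Remainder: −4x − 36.
Step 4: lead(−4x − 36) ÷ lead(D) = −4x ÷ −x = 4. Subtract (4)·D = −4x − 36. Remainder: 0.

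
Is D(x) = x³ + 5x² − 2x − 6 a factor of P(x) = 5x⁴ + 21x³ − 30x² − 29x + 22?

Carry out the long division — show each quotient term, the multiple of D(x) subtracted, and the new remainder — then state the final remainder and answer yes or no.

R(x) = −7x − 2, so D(x) is not a factor of P(x). no

Step 1: lead(5x⁴ + 21x³ − 30x² − 29x + 22) ÷ lead(D) = 5x⁴ ÷ x³ = 5x. Subtract (5x)·D = 5x⁴ + 25x³ − 10x² − 30x. Remainder: −4x³ − 20x² + x + 22.
Step 2: lead(−4x³ − 20x² + x + 22) ÷ lead(D) = −4x³ ÷ x³ = −4. Subtract (−4)·D = −4x³ − 20x² + 8x + 24. Remainder: −7x − 2.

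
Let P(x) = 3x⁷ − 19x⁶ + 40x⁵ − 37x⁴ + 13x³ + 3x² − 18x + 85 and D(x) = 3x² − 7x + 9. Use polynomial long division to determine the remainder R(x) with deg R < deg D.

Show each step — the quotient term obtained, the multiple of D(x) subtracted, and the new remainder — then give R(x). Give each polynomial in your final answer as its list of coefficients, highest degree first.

Step 1: lead(3x⁷ − 19x⁶ + 40x⁵ − 37x⁴ + 13x³ + 3x² − 18x + 85) ÷ lead(D) = 3x⁷ ÷ 3x² = x⁵. Subtract (x⁵)·D = 3x⁷ − 7x⁶ + 9x⁵. Remainder: −12x⁶ + 31x⁵ − 37x⁴ + 13x³ + 3x² − 18x + 85.
Step 2: lead(−12x⁶ + 31x⁵ − 37x⁴ + 13x³ + 3x² − 18x + 85) ÷ lead(D) = −12x⁶ ÷ 3x² = −4x⁴. Subtract (−4x⁴)·D = −12x⁶ + 28x⁵ − 36x⁴. Remainder: 3x⁵ − x⁴ + 13x³ + 3x² − 18x + 85.
Step 3: lead(3x⁵ − x⁴ + 13x³ + 3x² − 18x + 85) ÷ lead(D) = 3x⁵ ÷ 3x² = x³. Subtract (x³)·D = 3x⁵ − 7x⁴ + 9x³. Remainder: 6x⁴ + 4x³ + 3x² − 18x + 85.
Step 4: lead(6x⁴ + 4x³ + 3x² − 18x + 85) ÷ lead(D) = 6x⁴ ÷ 3x² = 2x². Subtract (2x²)·D = 6x⁴ − 14x³ + 18x². Remainder: 18x³ − 15x² − 18x + 85.
Step 5: lead(18x³ − 15x² − 18x + 85) ÷ lead(D) = 18x³ ÷ 3x² = 6x. Subtract (6x)·D = 18x³ − 42x² + 54x. Remainder: 27x² − 72x + 85.
Step 6: lead(27x² − 72x + 85) ÷ lead(D) = 27x² ÷ 3x² = 9. Subtract (9)·D = 27x² − 63x + 81. Remainder: −9x + 4.

R = [-9, 4]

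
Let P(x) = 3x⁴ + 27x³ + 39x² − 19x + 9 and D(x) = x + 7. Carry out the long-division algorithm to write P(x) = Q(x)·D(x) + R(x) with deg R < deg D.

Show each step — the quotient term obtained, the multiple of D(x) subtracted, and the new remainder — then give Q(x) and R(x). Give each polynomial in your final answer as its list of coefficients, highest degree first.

Step 1: lead(3x⁴ + 27x³ + 39x² − 19x + 9) ÷ lead(D) = 3x⁴ ÷ x = 3x³. Subtract (3x³)·D = 3x⁴ + 21x³. Remainder: 6x³ + 39x² − 19x + 9.
Step 2: lead(6x³ + 39x² − 19x + 9) ÷ lead(D) = 6x³ ÷ x = 6x². Subtract (6x²)·D = 6x³ + 42x². Remainder: −3x² − 19x + 9.
Step 3: lead(−3x² − 19x + 9) ÷ lead(D) = −3x² ÷ x = −3x. Subtract (−3x)·D = −3x² − 21x. Remainder: 2x + 9.
Step 4: lead(2x + 9) ÷ lead(D) = 2x ÷ x = 2. Subtract (2)·D = 2x + 14. Remainder: −5.

Q = [3, 6, -3, 2]; R = [-5]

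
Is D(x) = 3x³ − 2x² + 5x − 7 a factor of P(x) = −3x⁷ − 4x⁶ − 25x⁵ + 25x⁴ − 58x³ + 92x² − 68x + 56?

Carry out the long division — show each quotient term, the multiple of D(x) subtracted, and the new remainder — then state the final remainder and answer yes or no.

R(x) = 0, so D(x) is a factor of P(x). yes

Step 1: lead(−3x⁷ − 4x⁶ − 25x⁵ + 25x⁴ − 58x³ + 92x² − 68x + 56) ÷ lead(D) = −3x⁷ ÷ 3x³ = −x⁴. Subtract (−x⁴)·D = −3x⁷ + 2x⁶ − 5x⁵ + 7x⁴. Remainder: −6x⁶ − 20x⁵ + 18x⁴ − 58x³ + 92x² − 68x + 56.
Step 2: lead(−6x⁶ − 20x⁵ + 18x⁴ − 58x³ + 92x² − 68x + 56) ÷ lead(D) = −6x⁶ ÷ 3x³ = −2x³. Subtract (−2x³)·D = −6x⁶ + 4x⁵ − 10x⁴ + 14x³. Remainder: −24x⁵ + 28x⁴ − 72x³ + 92x² − 68x + 56.
Step 3: lead(−24x⁵ + 28x⁴ − 72x³ + 92x² − 68x + 56) ÷ lead(D) = −24x⁵ ÷ 3x³ = −8x². Subtract (−8x²)·D = −24x⁵ + 16x⁴ − 40x³ + 56x². Remainder: 12x⁴ − 32x³ + 36x² − 68x + 56.
Step 4: lead(12x⁴ − 32x³ + 36x² − 68x + 56) ÷ lead(D) = 12x⁴ ÷ 3x³ = 4x. Subtract (4x)·D = 12x⁴ − 8x³ + 20x² − 28x. Remainder: −24x³ + 16x² − 40x + 56.
Step 5: lead(−24x³ + 16x² − 40x + 56) ÷ lead(D) = −24x³ ÷ 3x³ = −8. Subtract (−8)·D = −24x³ + 16x² − 40x + 56. Remainder: 0.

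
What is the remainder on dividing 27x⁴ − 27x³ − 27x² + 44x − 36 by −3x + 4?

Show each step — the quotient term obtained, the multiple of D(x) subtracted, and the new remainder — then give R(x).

Step 1: lead(27x⁴ − 27x³ − 27x² + 44x − 36) ÷ lead(D) = 27x⁴ ÷ −3x = −9x³. Subtract (−9x³)·D = 27x⁴ − 36x³. Remainder: 9x³ − 27x² + 44x − 36.
Step 2: lead(9x³ − 27x² + 44x − 36) ÷ lead(D) = 9x³ ÷ −3x = −3x². Subtract (−3x²)·D = 9x³ − 12x². Remainder: −15x² + 44x − 36.
Step 3: lead(−15x² + 44x − 36) ÷ lead(D) = −15x² ÷ −3x = 5x. Subtract (5x)·D = −15x² + 20x. Remainder: 24x − 36.
Step 4: lead(24x − 36) ÷ lead(D) = 24x ÷ −3x = −8. Subtract (−8)·D = 24x − 32. Remainder: −4.

R(x) = −4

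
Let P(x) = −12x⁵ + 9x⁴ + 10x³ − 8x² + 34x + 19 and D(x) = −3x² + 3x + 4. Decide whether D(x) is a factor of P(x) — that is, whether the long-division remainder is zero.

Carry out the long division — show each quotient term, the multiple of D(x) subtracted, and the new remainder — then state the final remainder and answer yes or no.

Step 1: lead(−12x⁵ + 9x⁴ + 10x³ − 8x² + 34x + 19) ÷ lead(D) = −12x⁵ ÷ −3x² = 4x³. Subtract (4x³)·D = −12x⁵ + 12x⁴ + 16x³. Remainder: −3x⁴ − 6x³ − 8x² + 34x + 19.
Step 2: lead(−3x⁴ − 6x³ − 8x² + 34x + 19) ÷ lead(D) = −3x⁴ ÷ −3x² = x². Subtract (x²)·D = −3x⁴ + 3x³ + 4x². Remainder: −9x³ − 12x² + 34x + 19.
Step 3: lead(−9x³ − 12x² + 34x + 19) ÷ lead(D) = −9x³ ÷ −3x² = 3x. Subtract (3x)·D = −9x³ + 9x² + 12x. Remainder: −21x² + 22x + 19.
Step 4: lead(−21x² + 22x + 19) ÷ lead(D) = −21x² ÷ −3x² = 7. Subtract (7)·D = −21x² + 21x + 28. Remainder: x − 9.

R(x) = x − 9, so D(x) is not a factor of P(x). no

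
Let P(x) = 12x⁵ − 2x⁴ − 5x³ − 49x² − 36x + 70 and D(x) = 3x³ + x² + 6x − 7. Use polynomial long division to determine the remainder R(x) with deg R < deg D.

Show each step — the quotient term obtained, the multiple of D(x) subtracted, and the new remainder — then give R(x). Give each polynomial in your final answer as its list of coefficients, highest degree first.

Step 1: lead(12x⁵ − 2x⁴ − 5x³ − 49x² − 36x + 70) ÷ lead(D) = 12x⁵ ÷ 3x³ = 4x². Subtract (4x²)·D = 12x⁵ + 4x⁴ + 24x³ − 28x². Remainder: −6x⁴ − 29x³ − 21x² − 36x + 70.
Step 2: lead(−6x⁴ − 29x³ − 21x² − 36x + 70) ÷ lead(D) = −6x⁴ ÷ 3x³ = −2x. Subtract (−2x)·D = −6x⁴ − 2x³ − 12x² + 14x. Remainder: −27x³ − 9x² − 50x + 70.
Step 3: lead(−27x³ − 9x² − 50x + 70) ÷ lead(D) = −27x³ ÷ 3x³ = −9. Subtract (−9)·D = −27x³ − 9x² − 54x + 63. Remainder: 4x + 7.

R = [4, 7]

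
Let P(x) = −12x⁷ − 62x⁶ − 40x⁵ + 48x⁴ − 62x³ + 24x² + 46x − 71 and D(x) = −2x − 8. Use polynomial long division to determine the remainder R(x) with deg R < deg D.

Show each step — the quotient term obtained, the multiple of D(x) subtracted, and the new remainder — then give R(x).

R(x) = 1

Step 1: lead(−12x⁷ − 62x⁶ − 40x⁵ + 48x⁴ − 62x³ + 24x² + 46x − 71) ÷ lead(D) = −12x⁷ ÷ −2x = 6x⁶. Subtract (6x⁶)·D = −12x⁷ − 48x⁶. Remainder: −14x⁶ − 40x⁵ + 48x⁴ − 62x³ + 24x² + 46x − 71.
Step 2: lead(−14x⁶ − 40x⁵ + 48x⁴ − 62x³ + 24x² + 46x − 71) ÷ lead(D) = −14x⁶ ÷ −2x = 7x⁵. Subtract (7x⁵)·D = −14x⁶ − 56x⁵. Remainder: 16x⁵ + 48x⁴ − 62x³ + 24x² + 46x − 71.
Step 3: lead(16x⁵ + 48x⁴ − 62x³ + 24x² + 46x − 71) ÷ lead(D) = 16x⁵ ÷ −2x = −8x⁴. Subtract (−8x⁴)·D = 16x⁵ + 64x⁴. Remainder: −16x⁴ − 62x³ + 24x² + 46x − 71.
Step 4: lead(−16x⁴ − 62x³ + 24x² + 46x − 71) ÷ lead(D) = −16x⁴ ÷ −2x = 8x³. Subtract (8x³)·D = −16x⁴ − 64x³. Remainder: 2x³ + 24x² + 46x − 71.
Step 5: lead(2x³ + 24x² + 46x − 71) ÷ lead(D) = 2x³ ÷ −2x = −x². Subtract (−x²)·D = 2x³ + 8x². Remainder: 16x² + 46x − 71.
Step 6: lead(16x² + 46x − 71) ÷ lead(D) = 16x² ÷ −2x = −8x. Subtract (−8x)·D = 16x² + 64x. Remainder: −18x − 71.
Step 7: lead(−18x − 71) ÷ lead(D) = −18x ÷ −2x = 9. Subtract (9)·D = −18x − 72. Remainder: 1.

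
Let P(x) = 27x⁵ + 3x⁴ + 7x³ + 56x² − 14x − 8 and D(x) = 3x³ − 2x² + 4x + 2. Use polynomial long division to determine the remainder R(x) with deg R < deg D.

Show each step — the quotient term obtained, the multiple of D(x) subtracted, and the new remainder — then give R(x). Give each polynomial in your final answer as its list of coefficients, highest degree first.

Step 1: lead(27x⁵ + 3x⁴ + 7x³ + 56x² − 14x − 8) ÷ lead(D) = 27x⁵ ÷ 3x³ = 9x². Subtract (9x²)·D = 27x⁵ − 18x⁴ + 36x³ + 18x². Remainder: 21x⁴ − 29x³ + 38x² − 14x − 8.
Step 2: lead(21x⁴ − 29x³ + 38x² − 14x − 8) ÷ lead(D) = 21x⁴ ÷ 3x³ = 7x. Subtract (7x)·D = 21x⁴ − 14x³ + 28x² + 14x. Remainder: −15x³ + 10x² − 28x − 8.
Step 3: lead(−15x³ + 10x² − 28x − 8) ÷ lead(D) = −15x³ ÷ 3x³ = −5. Subtract (−5)·D = −15x³ + 10x² − 20x − 10. Remainder: −8x + 2.

R = [-8, 2]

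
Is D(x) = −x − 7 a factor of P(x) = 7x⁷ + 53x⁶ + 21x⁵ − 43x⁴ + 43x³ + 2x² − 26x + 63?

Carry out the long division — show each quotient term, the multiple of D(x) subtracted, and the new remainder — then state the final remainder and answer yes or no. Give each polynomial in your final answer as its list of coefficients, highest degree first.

Step 1: lead(7x⁷ + 53x⁶ + 21x⁵ − 43x⁴ + 43x³ + 2x² − 26x + 63) ÷ lead(D) = 7x⁷ ÷ −x = −7x⁶. Subtract (−7x⁶)·D = 7x⁷ + 49x⁶. Remainder: 4x⁶ + 21x⁵ − 43x⁴ + 43x³ + 2x² − 26x + 63.
Step 2: lead(4x⁶ + 21x⁵ − 43x⁴ + 43x³ + 2x² − 26x + 63) ÷ lead(D) = 4x⁶ ÷ −x = −4x⁵. Subtract (−4x⁵)·D = 4x⁶ + 28x⁵. Remainder: −7x⁵ − 43x⁴ + 43x³ + 2x² − 26x + 63.
Step 3: lead(−7x⁵ − 43x⁴ + 43x³ + 2x² − 26x + 63) ÷ lead(D) = −7x⁵ ÷ −x = 7x⁴. Subtract (7x⁴)·D = −7x⁵ − 49x⁴. Remainder: 6x⁴ + 43x³ + 2x² − 26x + 63.
Step 4: lead(6x⁴ + 43x³ + 2x² − 26x + 63) ÷ lead(D) = 6x⁴ ÷ −x = −6x³. Subtract (−6x³)·D = 6x⁴ + 42x³. Remainder: x³ + 2x² − 26x + 63.
Step 5: lead(x³ + 2x² − 26x + 63) ÷ lead(D) = x³ ÷ −x = −x². Subtract (−x²)·D = x³ + 7x². Remainder: −5x² − 26x + 63.
Step 6: lead(−5x² − 26x + 63) ÷ lead(D) = −5x² ÷ −x = 5x. Subtract (5x)·D = −5x² − 35x. Remainder: 9x + 63.
Step 7: lead(9x + 63) ÷ lead(D) = 9x ÷ −x = −9. Subtract (−9)·D = 9x + 63. Remainder: 0.

R = [0], so D(x) is a factor of P(x). yes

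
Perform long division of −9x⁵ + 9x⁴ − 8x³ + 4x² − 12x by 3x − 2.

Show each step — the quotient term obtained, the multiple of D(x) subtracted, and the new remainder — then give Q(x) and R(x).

Q(x) = −3x⁴ + x³ − 2x² − 4; R(x) = −8

Step 1: lead(−9x⁵ + 9x⁴ − 8x³ + 4x² − 12x) ÷ lead(D) = −9x⁵ ÷ 3x = −3x⁴. Subtract (−3x⁴)·D = −9x⁵ + 6x⁴. Remainder: 3x⁴ − 8x³ + 4x² − 12x.
Step 2: lead(3x⁴ − 8x³ + 4x² − 12x) ÷ lead(D) = 3x⁴ ÷ 3x = x³. Subtract (x³)·D = 3x⁴ − 2x³. Remainder: −6x³ + 4x² − 12x.
Step 3: lead(−6x³ + 4x² − 12x) ÷ lead(D) = −6x³ ÷ 3x = −2x². Subtract (−2x²)·D = −6x³ + 4x². Remainder: −12x.
Step 4: lead(−12x) ÷ lead(D) = −12x ÷ 3x = −4. Subtract (−4)·D = −12x + 8. Remainder: −8.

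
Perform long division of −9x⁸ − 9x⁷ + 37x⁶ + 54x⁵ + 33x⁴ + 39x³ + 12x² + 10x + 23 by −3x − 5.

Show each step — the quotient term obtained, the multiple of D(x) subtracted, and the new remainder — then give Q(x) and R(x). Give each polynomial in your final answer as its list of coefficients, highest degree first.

Q = [3, -2, -9, -3, -6, -3, 1, -5]; R = [-2]

Step 1: lead(−9x⁸ − 9x⁷ + 37x⁶ + 54x⁵ + 33x⁴ + 39x³ + 12x² + 10x + 23) ÷ lead(D) = −9x⁸ ÷ −3x = 3x⁷. Subtract (3x⁷)·D = −9x⁸ − 15x⁷. Remainder: 6x⁷ + 37x⁶ + 54x⁵ + 33x⁴ + 39x³ + 12x² + 10x + 23.
Step 2: lead(6x⁷ + 37x⁶ + 54x⁵ + 33x⁴ + 39x³ + 12x² + 10x + 23) ÷ lead(D) = 6x⁷ ÷ −3x = −2x⁶. Subtract (−2x⁶)·D = 6x⁷ + 10x⁶. Remainder: 27x⁶ + 54x⁵ + 33x⁴ + 39x³ + 12x² + 10x + 23.
Step 3: lead(27x⁶ + 54x⁵ + 33x⁴ + 39x³ + 12x² + 10x + 23) ÷ lead(D) = 27x⁶ ÷ −3x = −9x⁵. Subtract (−9x⁵)·D = 27x⁶ + 45x⁵. Remainder: 9x⁵ + 33x⁴ + 39x³ + 12x² + 10x + 23.
Step 4: lead(9x⁵ + 33x⁴ + 39x³ + 12x² + 10x + 23) ÷ lead(D) = 9x⁵ ÷ −3x = −3x⁴. Subtract (−3x⁴)·D = 9x⁵ + 15x⁴. Remainder: 18x⁴ + 39x³ + 12x² + 10x + 23.
Step 5: lead(18x⁴ + 39x³ + 12x² + 10x + 23) ÷ lead(D) = 18x⁴ ÷ −3x = −6x³. Subtract (−6x³)·D = 18x⁴ + 30x³. Remainder: 9x³ + 12x² + 10x + 23.
Step 6: lead(9x³ + 12x² + 10x + 23) ÷ lead(D) = 9x³ ÷ −3x = −3x². Subtract (−3x²)·D = 9x³ + 15x². Remainder: −3x² + 10x + 23.
Step 7: lead(−3x² + 10x + 23) ÷ lead(D) = −3x² ÷ −3x = x. Subtract (x)·D = −3x² − 5x. Remainder: 15x + 23.
Step 8: lead(15x + 23) ÷ lead(D) = 15x ÷ −3x = −5. Subtract (−5)·D = 15x + 25. Remainder: −2.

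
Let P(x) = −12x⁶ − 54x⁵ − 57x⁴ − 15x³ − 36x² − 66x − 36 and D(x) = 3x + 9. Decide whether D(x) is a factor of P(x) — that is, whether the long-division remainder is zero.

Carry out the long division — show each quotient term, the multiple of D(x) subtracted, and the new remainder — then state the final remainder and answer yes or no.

R(x) = 0, so D(x) is a factor of P(x). yes

Step 1: lead(−12x⁶ − 54x⁵ − 57x⁴ − 15x³ − 36x² − 66x − 36) ÷ lead(D) = −12x⁶ ÷ 3x = −4x⁵. Subtract (−4x⁵)·D = −12x⁶ − 36x⁵. Remainder: −18x⁵ − 57x⁴ − 15x³ − 36x² − 66x − 36.
Step 2: lead(−18x⁵ − 57x⁴ − 15x³ − 36x² − 66x − 36) ÷ lead(D) = −18x⁵ ÷ 3x = −6x⁴. Subtract (−6x⁴)·D = −18x⁵ − 54x⁴. Remainder: −3x⁴ − 15x³ − 36x² − 66x − 36.
Step 3: lead(−3x⁴ − 15x³ − 36x² − 66x − 36) ÷ lead(D) = −3x⁴ ÷ 3x = −x³. Subtract (−x³)·D = −3x⁴ − 9x³. Remainder: −6x³ − 36x² − 66x − 36.
Step 4: lead(−6x³ − 36x² − 66x − 36) ÷ lead(D) = −6x³ ÷ 3x = −2x². Subtract (−2x²)·D = −6x³ − 18x². Remainder: −18x² − 66x − 36.
Step 5: lead(−18x² − 66x − 36) ÷ lead(D) = −18x² ÷ 3x = −6x. Subtract (−6x)·D = −18x² − 54x. Remainder: −12x − 36.
Step 6: lead(−12x − 36) ÷ lead(D) = −12x ÷ 3x = −4. Subtract (−4)·D = −12x − 36. Remainder: 0.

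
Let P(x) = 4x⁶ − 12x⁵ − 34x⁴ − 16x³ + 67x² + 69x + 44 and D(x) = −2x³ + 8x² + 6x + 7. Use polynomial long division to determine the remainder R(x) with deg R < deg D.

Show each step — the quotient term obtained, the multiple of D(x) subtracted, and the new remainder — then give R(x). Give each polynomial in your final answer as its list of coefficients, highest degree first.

Step 1: lead(4x⁶ − 12x⁵ − 34x⁴ − 16x³ + 67x² + 69x + 44) ÷ lead(D) = 4x⁶ ÷ −2x³ = −2x³. Subtract (−2x³)·D = 4x⁶ − 16x⁵ − 12x⁴ − 14x³. Remainder: 4x⁵ − 22x⁴ − 2x³ + 67x² + 69x + 44.
Step 2: lead(4x⁵ − 22x⁴ − 2x³ + 67x² + 69x + 44) ÷ lead(D) = 4x⁵ ÷ −2x³ = −2x². Subtract (−2x²)·D = 4x⁵ − 16x⁴ − 12x³ − 14x². Remainder: −6x⁴ + 10x³ + 81x² + 69x + 44.
Step 3: lead(−6x⁴ + 10x³ + 81x² + 69x + 44) ÷ lead(D) = −6x⁴ ÷ −2x³ = 3x. Subtract (3x)·D = −6x⁴ + 24x³ + 18x² + 21x. Remainder: −14x³ + 63x² + 48x + 44.
Step 4: lead(−14x³ + 63x² + 48x + 44) ÷ lead(D) = −14x³ ÷ −2x³ = 7. Subtract (7)·D = −14x³ + 56x² + 42x + 49. Remainder: 7x² + 6x − 5.

R = [7, 6, -5]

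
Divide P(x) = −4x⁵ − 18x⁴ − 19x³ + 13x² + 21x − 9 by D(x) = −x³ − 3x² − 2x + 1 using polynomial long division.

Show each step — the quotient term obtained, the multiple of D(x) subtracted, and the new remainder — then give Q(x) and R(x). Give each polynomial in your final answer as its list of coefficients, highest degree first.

Q = [4, 6, -7]; R = [1, -2]

Step 1: lead(−4x⁵ − 18x⁴ − 19x³ + 13x² + 21x − 9) ÷ lead(D) = −4x⁵ ÷ −x³ = 4x². Subtract (4x²)·D = −4x⁵ − 12x⁴ − 8x³ + 4x². Remainder: −6x⁴ − 11x³ + 9x² + 21x − 9.
Step 2: lead(−6x⁴ − 11x³ + 9x² + 21x − 9) ÷ lead(D) = −6x⁴ ÷ −x³ = 6x. Subtract (6x)·D = −6x⁴ − 18x³ − 12x² + 6x. Remainder: 7x³ + 21x² + 15x − 9.
Step 3: lead(7x³ + 21x² + 15x − 9) ÷ lead(D) = 7x³ ÷ −x³ = −7. Subtract (−7)·D = 7x³ + 21x² + 14x − 7. Remainder: x − 2.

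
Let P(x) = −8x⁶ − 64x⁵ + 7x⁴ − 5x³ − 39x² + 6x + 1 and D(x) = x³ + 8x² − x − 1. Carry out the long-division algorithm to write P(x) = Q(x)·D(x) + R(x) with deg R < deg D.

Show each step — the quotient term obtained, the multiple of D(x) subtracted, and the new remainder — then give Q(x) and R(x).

Step 1: lead(−8x⁶ − 64x⁵ + 7x⁴ − 5x³ − 39x² + 6x + 1) ÷ lead(D) = −8x⁶ ÷ x³ = −8x³. Subtract (−8x³)·D = −8x⁶ − 64x⁵ + 8x⁴ + 8x³. Remainder: −x⁴ − 13x³ − 39x² + 6x + 1.
Step 2: lead(−x⁴ − 13x³ − 39x² + 6x + 1) ÷ lead(D) = −x⁴ ÷ x³ = −x. Subtract (−x)·D = −x⁴ − 8x³ + x² + x. Remainder: −5x³ − 40x² + 5x + 1.
Step 3: lead(−5x³ − 40x² + 5x + 1) ÷ lead(D) = −5x³ ÷ x³ = −5. Subtract (−5)·D = −5x³ − 40x² + 5x + 5. Remainder: −4.

Q(x) = −8x³ − x − 5; R(x) = −4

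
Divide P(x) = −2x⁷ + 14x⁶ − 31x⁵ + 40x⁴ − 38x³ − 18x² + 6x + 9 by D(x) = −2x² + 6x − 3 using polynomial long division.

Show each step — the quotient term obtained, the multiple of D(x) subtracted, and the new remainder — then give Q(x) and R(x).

Step 1: lead(−2x⁷ + 14x⁶ − 31x⁵ + 40x⁴ − 38x³ − 18x² + 6x + 9) ÷ lead(D) = −2x⁷ ÷ −2x² = x⁵. Subtract (x⁵)·D = −2x⁷ + 6x⁶ − 3x⁵. Remainder: 8x⁶ − 28x⁵ + 40x⁴ − 38x³ − 18x² + 6x + 9.
Step 2: lead(8x⁶ − 28x⁵ + 40x⁴ − 38x³ − 18x² + 6x + 9) ÷ lead(D) = 8x⁶ ÷ −2x² = −4x⁴. Subtract (−4x⁴)·D = 8x⁶ − 24x⁵ + 12x⁴. Remainder: −4x⁵ + 28x⁴ − 38x³ − 18x² + 6x + 9.
Step 3: lead(−4x⁵ + 28x⁴ − 38x³ − 18x² + 6x + 9) ÷ lead(D) = −4x⁵ ÷ −2x² = 2x³. Subtract (2x³)·D = −4x⁵ + 12x⁴ − 6x³. Remainder: 16x⁴ − 32x³ − 18x² + 6x + 9.
Step 4: lead(16x⁴ − 32x³ − 18x² + 6x + 9) ÷ lead(D) = 16x⁴ ÷ −2x² = −8x². Subtract (−8x²)·D = 16x⁴ − 48x³ + 24x². Remainder: 16x³ − 42x² + 6x + 9.
Step 5: lead(16x³ − 42x² + 6x + 9) ÷ lead(D) = 16x³ ÷ −2x² = −8x. Subtract (−8x)·D = 16x³ − 48x² + 24x. Remainder: 6x² − 18x + 9.
Step 6: lead(6x² − 18x + 9) ÷ lead(D) = 6x² ÷ −2x² = −3. Subtract (−3)·D = 6x² − 18x + 9. Remainder: 0.

Q(x) = x⁵ − 4x⁴ + 2x³ − 8x² − 8x − 3; R(x) = 0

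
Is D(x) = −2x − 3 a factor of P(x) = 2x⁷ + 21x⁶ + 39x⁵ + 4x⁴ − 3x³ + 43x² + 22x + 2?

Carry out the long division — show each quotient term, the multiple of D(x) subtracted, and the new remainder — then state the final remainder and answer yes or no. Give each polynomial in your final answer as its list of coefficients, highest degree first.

R = [5], so D(x) is not a factor of P(x). no

Step 1: lead(2x⁷ + 21x⁶ + 39x⁵ + 4x⁴ − 3x³ + 43x² + 22x + 2) ÷ lead(D) = 2x⁷ ÷ −2x = −x⁶. Subtract (−x⁶)·D = 2x⁷ + 3x⁶. Remainder: 18x⁶ + 39x⁵ + 4x⁴ − 3x³ + 43x² + 22x + 2.
Step 2: lead(18x⁶ + 39x⁵ + 4x⁴ − 3x³ + 43x² + 22x + 2) ÷ lead(D) = 18x⁶ ÷ −2x = −9x⁵. Subtract (−9x⁵)·D = 18x⁶ + 27x⁵. Remainder: 12x⁵ + 4x⁴ − 3x³ + 43x² + 22x + 2.
Step 3: lead(12x⁵ + 4x⁴ − 3x³ + 43x² + 22x + 2) ÷ lead(D) = 12x⁵ ÷ −2x = −6x⁴. Subtract (−6x⁴)·D = 12x⁵ + 18x⁴. Remainder: −14x⁴ − 3x³ + 43x² + 22x + 2.
Step 4: lead(−14x⁴ − 3x³ + 43x² + 22x + 2) ÷ lead(D) = −14x⁴ ÷ −2x = 7x³. Subtract (7x³)·D = −14x⁴ − 21x³. Remainder: 18x³ + 43x² + 22x + 2.
Step 5: lead(18x³ + 43x² + 22x + 2) ÷ lead(D) = 18x³ ÷ −2x = −9x². Subtract (−9x²)·D = 18x³ + 27x². Remainder: 16x² + 22x + 2.
Step 6: lead(16x² + 22x + 2) ÷ lead(D) = 16x² ÷ −2x = −8x. Subtract (−8x)·D = 16x² + 24x. Remainder: −2x + 2.
Step 7: lead(−2x + 2) ÷ lead(D) = −2x ÷ −2x = 1. Subtract (1)·D = −2x − 3. Remainder: 5.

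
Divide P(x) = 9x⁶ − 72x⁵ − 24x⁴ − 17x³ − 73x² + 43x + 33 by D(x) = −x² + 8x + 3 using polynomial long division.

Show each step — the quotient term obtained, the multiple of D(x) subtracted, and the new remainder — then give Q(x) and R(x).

Q(x) = −9x⁴ − 3x² − 7x + 8; R(x) = 9

Step 1: lead(9x⁶ − 72x⁵ − 24x⁴ − 17x³ − 73x² + 43x + 33) ÷ lead(D) = 9x⁶ ÷ −x² = −9x⁴. Subtract (−9x⁴)·D = 9x⁶ − 72x⁵ − 27x⁴. Remainder: 3x⁴ − 17x³ − 73x² + 43x + 33.
Step 2: lead(3x⁴ − 17x³ − 73x² + 43x + 33) ÷ lead(D) = 3x⁴ ÷ −x² = −3x². Subtract (−3x²)·D = 3x⁴ − 24x³ − 9x². Remainder: 7x³ − 64x² + 43x + 33.
Step 3: lead(7x³ − 64x² + 43x + 33) ÷ lead(D) = 7x³ ÷ −x² = −7x. Subtract (−7x)·D = 7x³ − 56x² − 21x. Remainder: −8x² + 64x + 33.
Step 4: lead(−8x² + 64x + 33) ÷ lead(D) = −8x² ÷ −x² = 8. Subtract (8)·D = −8x² + 64x + 24. Remainder: 9.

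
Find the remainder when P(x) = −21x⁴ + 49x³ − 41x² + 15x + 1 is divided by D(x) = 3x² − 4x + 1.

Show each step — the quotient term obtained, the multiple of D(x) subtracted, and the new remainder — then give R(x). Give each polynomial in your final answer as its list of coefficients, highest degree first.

Step 1: lead(−21x⁴ + 49x³ − 41x² + 15x + 1) ÷ lead(D) = −21x⁴ ÷ 3x² = −7x². Subtract (−7x²)·D = −21x⁴ + 28x³ − 7x². Remainder: 21x³ − 34x² + 15x + 1.
Step 2: lead(21x³ − 34x² + 15x + 1) ÷ lead(D) = 21x³ ÷ 3x² = 7x. Subtract (7x)·D = 21x³ − 28x² + 7x. Remainder: −6x² + 8x + 1.
Step 3: lead(−6x² + 8x + 1) ÷ lead(D) = −6x² ÷ 3x² = −2. Subtract (−2)·D = −6x² + 8x − 2. Remainder: 3.

R = [3]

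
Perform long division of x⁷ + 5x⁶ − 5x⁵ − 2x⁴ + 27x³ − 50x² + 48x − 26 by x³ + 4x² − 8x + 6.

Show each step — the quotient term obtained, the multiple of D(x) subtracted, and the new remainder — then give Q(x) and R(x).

Step 1: lead(x⁷ + 5x⁶ − 5x⁵ − 2x⁴ + 27x³ − 50x² + 48x − 26) ÷ lead(D) = x⁷ ÷ x³ = x⁴. Subtract (x⁴)·D = x⁷ + 4x⁶ − 8x⁵ + 6x⁴. Remainder: x⁶ + 3x⁵ − 8x⁴ + 27x³ − 50x² + 48x − 26.
Step 2: lead(x⁶ + 3x⁵ − 8x⁴ + 27x³ − 50x² + 48x − 26) ÷ lead(D) = x⁶ ÷ x³ = x³. Subtract (x³)·D = x⁶ + 4x⁵ − 8x⁴ + 6x³. Remainder: −x⁵ + 21x³ − 50x² + 48x − 26.
Step 3: lead(−x⁵ + 21x³ − 50x² + 48x − 26) ÷ lead(D) = −x⁵ ÷ x³ = −x². Subtract (−x²)·D = −x⁵ − 4x⁴ + 8x³ − 6x². Remainder: 4x⁴ + 13x³ − 44x² + 48x − 26.
Step 4: lead(4x⁴ + 13x³ − 44x² + 48x − 26) ÷ lead(D) = 4x⁴ ÷ x³ = 4x. Subtract (4x)·D = 4x⁴ + 16x³ − 32x² + 24x. Remainder: −3x³ − 12x² + 24x − 26.
Step 5: lead(−3x³ − 12x² + 24x − 26) ÷ lead(D) = −3x³ ÷ x³ = −3. Subtract (−3)·D = −3x³ − 12x² + 24x − 18. Remainder: −8.

Q(x) = x⁴ + x³ − x² + 4x − 3; R(x) = −8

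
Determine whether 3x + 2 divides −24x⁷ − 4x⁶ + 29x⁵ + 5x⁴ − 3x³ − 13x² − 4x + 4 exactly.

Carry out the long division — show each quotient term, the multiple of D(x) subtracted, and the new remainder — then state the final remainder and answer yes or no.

Step 1: lead(−24x⁷ − 4x⁶ + 29x⁵ + 5x⁴ − 3x³ − 13x² − 4x + 4) ÷ lead(D) = −24x⁷ ÷ 3x = −8x⁶. Subtract (−8x⁶)·D = −24x⁷ − 16x⁶. Remainder: 12x⁶ + 29x⁵ + 5x⁴ − 3x³ − 13x² − 4x + 4.
Step 2: lead(12x⁶ + 29x⁵ + 5x⁴ − 3x³ − 13x² − 4x + 4) ÷ lead(D) = 12x⁶ ÷ 3x = 4x⁵. Subtract (4x⁵)·D = 12x⁶ + 8x⁵. Remainder: 21x⁵ + 5x⁴ − 3x³ − 13x² − 4x + 4.
Step 3: lead(21x⁵ + 5x⁴ − 3x³ − 13x² − 4x + 4) ÷ lead(D) = 21x⁵ ÷ 3x = 7x⁴. Subtract (7x⁴)·D = 21x⁵ + 14x⁴. Remainder: −9x⁴ − 3x³ − 13x² − 4x + 4.
Step 4: lead(−9x⁴ − 3x³ − 13x² − 4x + 4) ÷ lead(D) = −9x⁴ ÷ 3x = −3x³. Subtract (−3x³)·D = −9x⁴ − 6x³. Remainder: 3x³ − 13x² − 4x + 4.
Step 5: lead(3x³ − 13x² − 4x + 4) ÷ lead(D) = 3x³ ÷ 3x = x². Subtract (x²)·D = 3x³ + 2x². Remainder: −15x² − 4x + 4.
Step 6: lead(−15x² − 4x + 4) ÷ lead(D) = −15x² ÷ 3x = −5x. Subtract (−5x)·D = −15x² − 10x. Remainder: 6x + 4.
Step 7: lead(6x + 4) ÷ lead(D) = 6x ÷ 3x = 2. Subtract (2)·D = 6x + 4. Remainder: 0.

R(x) = 0, so D(x) is a factor of P(x). yes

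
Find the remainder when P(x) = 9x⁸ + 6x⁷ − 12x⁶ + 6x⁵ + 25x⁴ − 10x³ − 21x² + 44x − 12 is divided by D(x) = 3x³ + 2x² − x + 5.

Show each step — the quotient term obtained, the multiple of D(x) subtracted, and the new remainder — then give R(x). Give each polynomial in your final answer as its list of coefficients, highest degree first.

R = [8]

Step 1: lead(9x⁸ + 6x⁷ − 12x⁶ + 6x⁵ + 25x⁴ − 10x³ − 21x² + 44x − 12) ÷ lead(D) = 9x⁸ ÷ 3x³ = 3x⁵. Subtract (3x⁵)·D = 9x⁸ + 6x⁷ − 3x⁶ + 15x⁵. Remainder: −9x⁶ − 9x⁵ + 25x⁴ − 10x³ − 21x² + 44x − 12.
Step 2: lead(−9x⁶ − 9x⁵ + 25x⁴ − 10x³ − 21x² + 44x − 12) ÷ lead(D) = −9x⁶ ÷ 3x³ = −3x³. Subtract (−3x³)·D = −9x⁶ − 6x⁵ + 3x⁴ − 15x³. Remainder: −3x⁵ + 22x⁴ + 5x³ − 21x² + 44x − 12.
Step 3: lead(−3x⁵ + 22x⁴ + 5x³ − 21x² + 44x − 12) ÷ lead(D) = −3x⁵ ÷ 3x³ = −x². Subtract (−x²)·D = −3x⁵ − 2x⁴ + x³ − 5x². Remainder: 24x⁴ + 4x³ − 16x² + 44x − 12.
Step 4: lead(24x⁴ + 4x³ − 16x² + 44x − 12) ÷ lead(D) = 24x⁴ ÷ 3x³ = 8x. Subtract (8x)·D = 24x⁴ + 16x³ − 8x² + 40x. Remainder: −12x³ − 8x² + 4x − 12.
Step 5: lead(−12x³ − 8x² + 4x − 12) ÷ lead(D) = −12x³ ÷ 3x³ = −4. Subtract (−4)·D = −12x³ − 8x² + 4x − 20. Remainder: 8.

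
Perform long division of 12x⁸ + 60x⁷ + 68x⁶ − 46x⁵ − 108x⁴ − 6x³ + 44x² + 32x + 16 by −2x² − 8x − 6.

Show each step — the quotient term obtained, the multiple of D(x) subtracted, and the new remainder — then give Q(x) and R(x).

Step 1: lead(12x⁸ + 60x⁷ + 68x⁶ − 46x⁵ − 108x⁴ − 6x³ + 44x² + 32x + 16) ÷ lead(D) = 12x⁸ ÷ −2x² = −6x⁶. Subtract (−6x⁶)·D = 12x⁸ + 48x⁷ + 36x⁶. Remainder: 12x⁷ + 32x⁶ − 46x⁵ − 108x⁴ − 6x³ + 44x² + 32x + 16.
Step 2: lead(12x⁷ + 32x⁶ − 46x⁵ − 108x⁴ − 6x³ + 44x² + 32x + 16) ÷ lead(D) = 12x⁷ ÷ −2x² = −6x⁵. Subtract (−6x⁵)·D = 12x⁷ + 48x⁶ + 36x⁵. Remainder: −16x⁶ − 82x⁵ − 108x⁴ − 6x³ + 44x² + 32x + 16.
Step 3: lead(−16x⁶ − 82x⁵ − 108x⁴ − 6x³ + 44x² + 32x + 16) ÷ lead(D) = −16x⁶ ÷ −2x² = 8x⁴. Subtract (8x⁴)·D = −16x⁶ − 64x⁵ − 48x⁴. Remainder: −18x⁵ − 60x⁴ − 6x³ + 44x² + 32x + 16.
Step 4: lead(−18x⁵ − 60x⁴ − 6x³ + 44x² + 32x + 16) ÷ lead(D) = −18x⁵ ÷ −2x² = 9x³. Subtract (9x³)·D = −18x⁵ − 72x⁴ − 54x³. Remainder: 12x⁴ + 48x³ + 44x² + 32x + 16.
Step 5: lead(12x⁴ + 48x³ + 44x² + 32x + 16) ÷ lead(D) = 12x⁴ ÷ −2x² = −6x². Subtract (−6x²)·D = 12x⁴ + 48x³ + 36x². Remainder: 8x² + 32x + 16.
Step 6: lead(8x² + 32x + 16) ÷ lead(D) = 8x² ÷ −2x² = −4. Subtract (−4)·D = 8x² + 32x + 24. Remainder: −8.

Q(x) = −6x⁶ − 6x⁵ + 8x⁴ + 9x³ − 6x² − 4; R(x) = −8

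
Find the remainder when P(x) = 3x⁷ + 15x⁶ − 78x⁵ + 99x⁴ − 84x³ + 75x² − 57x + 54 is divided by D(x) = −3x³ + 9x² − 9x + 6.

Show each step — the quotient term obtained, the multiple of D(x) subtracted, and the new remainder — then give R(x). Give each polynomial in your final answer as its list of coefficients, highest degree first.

R = [0]

Step 1: lead(3x⁷ + 15x⁶ − 78x⁵ + 99x⁴ − 84x³ + 75x² − 57x + 54) ÷ lead(D) = 3x⁷ ÷ −3x³ = −x⁴. Subtract (−x⁴)·D = 3x⁷ − 9x⁶ + 9x⁵ − 6x⁴. Remainder: 24x⁶ − 87x⁵ + 105x⁴ − 84x³ + 75x² − 57x + 54.
Step 2: lead(24x⁶ − 87x⁵ + 105x⁴ − 84x³ + 75x² − 57x + 54) ÷ lead(D) = 24x⁶ ÷ −3x³ = −8x³. Subtract (−8x³)·D = 24x⁶ − 72x⁵ + 72x⁴ − 48x³. Remainder: −15x⁵ + 33x⁴ − 36x³ + 75x² − 57x + 54.
Step 3: lead(−15x⁵ + 33x⁴ − 36x³ + 75x² − 57x + 54) ÷ lead(D) = −15x⁵ ÷ −3x³ = 5x². Subtract (5x²)·D = −15x⁵ + 45x⁴ − 45x³ + 30x². Remainder: −12x⁴ + 9x³ + 45x² − 57x + 54.
Step 4: lead(−12x⁴ + 9x³ + 45x² − 57x + 54) ÷ lead(D) = −12x⁴ ÷ −3x³ = 4x. Subtract (4x)·D = −12x⁴ + 36x³ − 36x² + 24x. Remainder: −27x³ + 81x² − 81x + 54.
Step 5: lead(−27x³ + 81x² − 81x + 54) ÷ lead(D) = −27x³ ÷ −3x³ = 9. Subtract (9)·D = −27x³ + 81x² − 81x + 54. Remainder: 0.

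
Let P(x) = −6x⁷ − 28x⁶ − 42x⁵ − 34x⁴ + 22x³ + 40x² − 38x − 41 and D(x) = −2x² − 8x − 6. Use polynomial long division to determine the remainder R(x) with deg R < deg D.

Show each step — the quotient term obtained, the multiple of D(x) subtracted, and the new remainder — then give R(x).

R(x) = 1

Step 1: lead(−6x⁷ − 28x⁶ − 42x⁵ − 34x⁴ + 22x³ + 40x² − 38x − 41) ÷ lead(D) = −6x⁷ ÷ −2x² = 3x⁵. Subtract (3x⁵)·D = −6x⁷ − 24x⁶ − 18x⁵. Remainder: −4x⁶ − 24x⁵ − 34x⁴ + 22x³ + 40x² − 38x − 41.
Step 2: lead(−4x⁶ − 24x⁵ − 34x⁴ + 22x³ + 40x² − 38x − 41) ÷ lead(D) = −4x⁶ ÷ −2x² = 2x⁴. Subtract (2x⁴)·D = −4x⁶ − 16x⁵ − 12x⁴. Remainder: −8x⁵ − 22x⁴ + 22x³ + 40x² − 38x − 41.
Step 3: lead(−8x⁵ − 22x⁴ + 22x³ + 40x² − 38x − 41) ÷ lead(D) = −8x⁵ ÷ −2x² = 4x³. Subtract (4x³)·D = −8x⁵ − 32x⁴ − 24x³. Remainder: 10x⁴ + 46x³ + 40x² − 38x − 41.
Step 4: lead(10x⁴ + 46x³ + 40x² − 38x − 41) ÷ lead(D) = 10x⁴ ÷ −2x² = −5x². Subtract (−5x²)·D = 10x⁴ + 40x³ + 30x². Remainder: 6x³ + 10x² − 38x − 41.
Step 5: lead(6x³ + 10x² − 38x − 41) ÷ lead(D) = 6x³ ÷ −2x² = −3x. Subtract (−3x)·D = 6x³ + 24x² + 18x. Remainder: −14x² − 56x − 41.
Step 6: lead(−14x² − 56x − 41) ÷ lead(D) = −14x² ÷ −2x² = 7. Subtract (7)·D = −14x² − 56x − 42. Remainder: 1.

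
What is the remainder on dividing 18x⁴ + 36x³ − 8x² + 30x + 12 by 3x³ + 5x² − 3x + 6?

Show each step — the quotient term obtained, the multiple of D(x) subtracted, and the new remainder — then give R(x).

Step 1: lead(18x⁴ + 36x³ − 8x² + 30x + 12) ÷ lead(D) = 18x⁴ ÷ 3x³ = 6x. Subtract (6x)·D = 18x⁴ + 30x³ − 18x² + 36x. Remainder: 6x³ + 10x² − 6x + 12.
Step 2: lead(6x³ + 10x² − 6x + 12) ÷ lead(D) = 6x³ ÷ 3x³ = 2. Subtract (2)·D = 6x³ + 10x² − 6x + 12. Remainder: 0.

R(x) = 0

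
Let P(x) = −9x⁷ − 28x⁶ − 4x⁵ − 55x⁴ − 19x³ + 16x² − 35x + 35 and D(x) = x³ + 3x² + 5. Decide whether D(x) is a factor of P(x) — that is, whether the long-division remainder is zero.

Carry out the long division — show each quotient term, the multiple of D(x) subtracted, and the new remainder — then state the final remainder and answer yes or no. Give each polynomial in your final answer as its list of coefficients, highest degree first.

Step 1: lead(−9x⁷ − 28x⁶ − 4x⁵ − 55x⁴ − 19x³ + 16x² − 35x + 35) ÷ lead(D) = −9x⁷ ÷ x³ = −9x⁴. Subtract (−9x⁴)·D = −9x⁷ − 27x⁶ − 45x⁴. Remainder: −x⁶ − 4x⁵ − 10x⁴ − 19x³ + 16x² − 35x + 35.
Step 2: lead(−x⁶ − 4x⁵ − 10x⁴ − 19x³ + 16x² − 35x + 35) ÷ lead(D) = −x⁶ ÷ x³ = −x³. Subtract (−x³)·D = −x⁶ − 3x⁵ − 5x³. Remainder: −x⁵ − 10x⁴ − 14x³ + 16x² − 35x + 35.
Step 3: lead(−x⁵ − 10x⁴ − 14x³ + 16x² − 35x + 35) ÷ lead(D) = −x⁵ ÷ x³ = −x². Subtract (−x²)·D = −x⁵ − 3x⁴ − 5x². Remainder: −7x⁴ − 14x³ + 21x² − 35x + 35.
Step 4: lead(−7x⁴ − 14x³ + 21x² − 35x + 35) ÷ lead(D) = −7x⁴ ÷ x³ = −7x. Subtract (−7x)·D = −7x⁴ − 21x³ − 35x. Remainder: 7x³ + 21x² + 35.
Step 5: lead(7x³ + 21x² + 35) ÷ lead(D) = 7x³ ÷ x³ = 7. Subtract (7)·D = 7x³ + 21x² + 35. Remainder: 0.

R = [0], so D(x) is a factor of P(x). yes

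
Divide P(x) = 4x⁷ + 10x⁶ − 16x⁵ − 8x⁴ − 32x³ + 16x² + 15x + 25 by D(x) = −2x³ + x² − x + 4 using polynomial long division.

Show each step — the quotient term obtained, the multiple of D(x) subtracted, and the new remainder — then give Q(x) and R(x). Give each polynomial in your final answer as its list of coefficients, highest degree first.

Step 1: lead(4x⁷ + 10x⁶ − 16x⁵ − 8x⁴ − 32x³ + 16x² + 15x + 25) ÷ lead(D) = 4x⁷ ÷ −2x³ = −2x⁴. Subtract (−2x⁴)·D = 4x⁷ − 2x⁶ + 2x⁵ − 8x⁴. Remainder: 12x⁶ − 18x⁵ − 32x³ + 16x² + 15x + 25.
Step 2: lead(12x⁶ − 18x⁵ − 32x³ + 16x² + 15x + 25) ÷ lead(D) = 12x⁶ ÷ −2x³ = −6x³. Subtract (−6x³)·D = 12x⁶ − 6x⁵ + 6x⁴ − 24x³. Remainder: −12x⁵ − 6x⁴ − 8x³ + 16x² + 15x + 25.
Step 3: lead(−12x⁵ − 6x⁴ − 8x³ + 16x² + 15x + 25) ÷ lead(D) = −12x⁵ ÷ −2x³ = 6x². Subtract (6x²)·D = −12x⁵ + 6x⁴ − 6x³ + 24x². Remainder: −12x⁴ − 2x³ − 8x² + 15x + 25.
Step 4: lead(−12x⁴ − 2x³ − 8x² + 15x + 25) ÷ lead(D) = −12x⁴ ÷ −2x³ = 6x. Subtract (6x)·D = −12x⁴ + 6x³ − 6x² + 24x. Remainder: −8x³ − 2x² − 9x + 25.
Step 5: lead(−8x³ − 2x² − 9x + 25) ÷ lead(D) = −8x³ ÷ −2x³ = 4. Subtract (4)·D = −8x³ + 4x² − 4x + 16. Remainder: −6x² − 5x + 9.

Q = [-2, -6, 6, 6, 4]; R = [-6, -5, 9]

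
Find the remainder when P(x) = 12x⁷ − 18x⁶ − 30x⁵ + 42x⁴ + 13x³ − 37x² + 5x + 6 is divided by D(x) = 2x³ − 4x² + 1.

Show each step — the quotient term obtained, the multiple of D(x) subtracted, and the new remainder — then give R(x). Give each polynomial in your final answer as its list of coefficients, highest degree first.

Step 1: lead(12x⁷ − 18x⁶ − 30x⁵ + 42x⁴ + 13x³ − 37x² + 5x + 6) ÷ lead(D) = 12x⁷ ÷ 2x³ = 6x⁴. Subtract (6x⁴)·D = 12x⁷ − 24x⁶ + 6x⁴. Remainder: 6x⁶ − 30x⁵ + 36x⁴ + 13x³ − 37x² + 5x + 6.
Step 2: lead(6x⁶ − 30x⁵ + 36x⁴ + 13x³ − 37x² + 5x + 6) ÷ lead(D) = 6x⁶ ÷ 2x³ = 3x³. Subtract (3x³)·D = 6x⁶ − 12x⁵ + 3x³. Remainder: −18x⁵ + 36x⁴ + 10x³ − 37x² + 5x + 6.
Step 3: lead(−18x⁵ + 36x⁴ + 10x³ − 37x² + 5x + 6) ÷ lead(D) = −18x⁵ ÷ 2x³ = −9x². Subtract (−9x²)·D = −18x⁵ + 36x⁴ − 9x². Remainder: 10x³ − 28x² + 5x + 6.
Step 4: lead(10x³ − 28x² + 5x + 6) ÷ lead(D) = 10x³ ÷ 2x³ = 5. Subtract (5)·D = 10x³ − 20x² + 5. Remainder: −8x² + 5x + 1.

R = [-8, 5, 1]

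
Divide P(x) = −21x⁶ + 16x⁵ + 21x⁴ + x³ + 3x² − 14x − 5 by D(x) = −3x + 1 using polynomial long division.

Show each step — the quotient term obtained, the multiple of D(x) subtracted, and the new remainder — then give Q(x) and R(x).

Step 1: lead(−21x⁶ + 16x⁵ + 21x⁴ + x³ + 3x² − 14x − 5) ÷ lead(D) = −21x⁶ ÷ −3x = 7x⁵. Subtract (7x⁵)·D = −21x⁶ + 7x⁵. Remainder: 9x⁵ + 21x⁴ + x³ + 3x² − 14x − 5.
Step 2: lead(9x⁵ + 21x⁴ + x³ + 3x² − 14x − 5) ÷ lead(D) = 9x⁵ ÷ −3x = −3x⁴. Subtract (−3x⁴)·D = 9x⁵ − 3x⁴. Remainder: 24x⁴ + x³ + 3x² − 14x − 5.
Step 3: lead(24x⁴ + x³ + 3x² − 14x − 5) ÷ lead(D) = 24x⁴ ÷ −3x = −8x³. Subtract (−8x³)·D = 24x⁴ − 8x³. Remainder: 9x³ + 3x² − 14x − 5.
Step 4: lead(9x³ + 3x² − 14x − 5) ÷ lead(D) = 9x³ ÷ −3x = −3x². Subtract (−3x²)·D = 9x³ − 3x². Remainder: 6x² − 14x − 5.
Step 5: lead(6x² − 14x − 5) ÷ lead(D) = 6x² ÷ −3x = −2x. Subtract (−2x)·D = 6x² − 2x. Remainder: −12x − 5.
Step 6: lead(−12x − 5) ÷ lead(D) = −12x ÷ −3x = 4. Subtract (4)·D = −12x + 4. Remainder: −9.

Q(x) = 7x⁵ − 3x⁴ − 8x³ − 3x² − 2x + 4; R(x) = −9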